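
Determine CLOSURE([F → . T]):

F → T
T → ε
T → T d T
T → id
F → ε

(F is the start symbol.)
To compute CLOSURE, for each item [A → α.Bβ] where B is a non-terminal, add [B → .γ] for all productions B → γ; repeat for the newly added items until nothing changes.

Start with: [F → . T]
  [F → . T] has the dot before T: add [T → .], [T → . T d T], [T → . id]
No further items can be added.

CLOSURE = { [F → . T], [T → . T d T], [T → . id], [T → .] }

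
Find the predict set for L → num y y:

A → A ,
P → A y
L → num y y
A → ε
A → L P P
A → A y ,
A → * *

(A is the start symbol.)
{ 'num' }

PREDICT(L → num y y) = (FIRST(RHS) \ {ε}) ∪ (FOLLOW(L) if ε ∈ FIRST(RHS), i.e. RHS ⇒* ε)
FIRST(num y y) = { 'num' }
ε ∉ FIRST(num y y), so FOLLOW(L) is not added.
PREDICT(L → num y y) = { 'num' }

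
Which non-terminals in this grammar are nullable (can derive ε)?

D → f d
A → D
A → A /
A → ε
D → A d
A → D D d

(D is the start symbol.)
{ 'A' }

ε-productions: A → ε
So A is immediately nullable.
No further non-terminal can be added: every production for the remaining non-terminals contains a terminal or a non-nullable non-terminal.
Nullable = { 'A' }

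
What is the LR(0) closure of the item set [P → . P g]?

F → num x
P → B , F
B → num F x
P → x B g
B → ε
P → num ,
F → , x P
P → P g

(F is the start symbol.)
To compute CLOSURE, for each item [A → α.Bβ] where B is a non-terminal, add [B → .γ] for all productions B → γ; repeat for the newly added items until nothing changes.

Start with: [P → . P g]
  [P → . P g] has the dot before P: add [P → . B , F], [P → . x B g], [P → . num ,]
  [P → . B , F] has the dot before B: add [B → . num F x], [B → .]
No further items can be added.

CLOSURE = { [B → . num F x], [B → .], [P → . B , F], [P → . P g], [P → . num ,], [P → . x B g] }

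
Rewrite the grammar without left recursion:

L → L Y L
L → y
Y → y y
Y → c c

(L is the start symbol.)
L is directly left-recursive. The standard transformation for
  A → A α₁ | ... | A α_m | β₁ | ... | β_n
is
  A  → β₁ A' | ... | β_n A'
  A' → α₁ A' | ... | α_m A' | ε

L → y becomes L → y L'
L → L Y L becomes L' → Y L L'
Add L' → ε

Productions for other non-terminals are unchanged:
  Y → y y
  Y → c c

Resulting grammar:
L → y L'
L' → Y L L'
L' → ε
Y → y y
Y → c c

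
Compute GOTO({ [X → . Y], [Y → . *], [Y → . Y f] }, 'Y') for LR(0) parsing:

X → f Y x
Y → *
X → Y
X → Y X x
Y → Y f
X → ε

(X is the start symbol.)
{ [X → Y .], [Y → Y . f] }

GOTO(I, 'Y') = CLOSURE({ [A → αX.β] : [A → α.Xβ] ∈ I, X = 'Y' })

Items with dot before 'Y', with the dot advanced:
  [X → . Y] → [X → Y .]
  [Y → . Y f] → [Y → Y . f]
Closure adds nothing (no advanced item has the dot before a non-terminal).

GOTO = { [X → Y .], [Y → Y . f] }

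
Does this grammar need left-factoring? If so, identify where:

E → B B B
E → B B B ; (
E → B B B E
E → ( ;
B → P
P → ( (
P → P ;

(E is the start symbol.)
Yes, E has productions with common prefix 'B B B'

Left-factoring is needed when two productions for the same non-terminal
share a common prefix on the right-hand side.

Productions for E:
  E → B B B
  E → B B B ; (
  E → B B B E
  E → ( ;
Productions for P:
  P → ( (
  P → P ;

Found common prefix 'B B B' in productions for E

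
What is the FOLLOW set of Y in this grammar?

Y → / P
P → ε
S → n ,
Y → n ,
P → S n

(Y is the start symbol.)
{ $ }

Y is the start symbol, so $ ∈ FOLLOW(Y).
Y does not occur on any right-hand side.

Taking the union: FOLLOW(Y) = { $ }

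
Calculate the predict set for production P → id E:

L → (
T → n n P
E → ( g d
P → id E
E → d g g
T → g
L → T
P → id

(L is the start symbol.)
PREDICT(P → id E) = (FIRST(RHS) \ {ε}) ∪ (FOLLOW(P) if ε ∈ FIRST(RHS), i.e. RHS ⇒* ε)
FIRST(id E) = { 'id' }
ε ∉ FIRST(id E), so FOLLOW(P) is not added.
PREDICT(P → id E) = { 'id' }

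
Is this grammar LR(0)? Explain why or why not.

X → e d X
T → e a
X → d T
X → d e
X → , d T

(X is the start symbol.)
No. Shift-reduce conflict between [X → d e .] and [T → e . a]

A grammar is LR(0) if no state in the canonical LR(0) collection has:
  - both a shift item (dot before a terminal) and a complete item (shift-reduce conflict), or
  - two or more complete items (reduce-reduce conflict; the accept item [X' → X .] counts as a complete item here).

Augment with X' → X and build the canonical LR(0) collection (I0 = CLOSURE({[X' → . X]}), then GOTO on every symbol after a dot until no new states appear). It has 13 states:
  I0: { [X → . , d T], [X → . d T], [X → . d e], [X → . e d X], [X' → . X] }  — shift
  I1: { [X → , . d T] }  — shift
  I2: { [X' → X .] }  — accept
  I3: { [T → . e a], [X → d . T], [X → d . e] }  — shift
  I4: { [X → e . d X] }  — shift
  I5: { [X → . , d T], [X → . d T], [X → . d e], [X → . e d X], [X → e d . X] }  — shift
  I6: { [X → e d X .] }  — reduce
  I7: { [X → d T .] }  — reduce
  I8: { [T → e . a], [X → d e .] }  — shift, reduce
  I9: { [T → e a .] }  — reduce
  I10: { [T → . e a], [X → , d . T] }  — shift
  I11: { [X → , d T .] }  — reduce
  I12: { [T → e . a] }  — shift

Conflict in state I8:
  Shift-reduce conflict between [X → d e .] and [T → e . a]
So the grammar is NOT LR(0).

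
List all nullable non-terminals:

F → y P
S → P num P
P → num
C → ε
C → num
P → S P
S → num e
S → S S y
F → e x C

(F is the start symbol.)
A non-terminal is nullable if it can derive ε (the empty string): either it has an ε-production, or it has a production whose right-hand side consists entirely of nullable non-terminals.

ε-productions: C → ε
So C is immediately nullable.
No further non-terminal can be added: every production for the remaining non-terminals contains a terminal or a non-nullable non-terminal.
Nullable = { 'C' }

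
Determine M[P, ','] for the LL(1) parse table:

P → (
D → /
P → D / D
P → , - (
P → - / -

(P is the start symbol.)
To find M[P, ','], we find productions for P where ',' is in the predict set (PREDICT(N → α) = (FIRST(α) \ {ε}) ∪ (FOLLOW(N) if α ⇒* ε)).

Relevant sets:
  FIRST(D) = { '/' }

P → (: PREDICT = { '(' }
P → D / D: PREDICT = { '/' }
P → , - (: PREDICT = { ',' }
  ',' is in predict set, so this production goes in M[P, ',']
P → - / -: PREDICT = { '-' }

M[P, ','] = P → , - (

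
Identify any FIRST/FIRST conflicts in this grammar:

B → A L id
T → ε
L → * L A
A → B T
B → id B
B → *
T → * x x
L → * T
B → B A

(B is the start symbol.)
Yes. B → A L id / B → id B on { 'id' }; B → A L id / B → '*' on { '*' }; B → A L id / B → B A on { '*', 'id' }; B → id B / B → B A on { 'id' }; B → '*' / B → B A on { '*' }; L → '*' L A / L → '*' T on { '*' }

A FIRST/FIRST conflict occurs when two productions N → α and N → β for the same non-terminal have FIRST(α) ∩ FIRST(β) ≠ ∅ (with ε ∈ FIRST of a nullable right-hand side, so two nullable alternatives also conflict).

FIRST sets of the non-terminals at (or reachable through a nullable prefix from) the front of some alternative:
  FIRST(A) = { '*', 'id' }
  FIRST(B) = { '*', 'id' }

Productions for B:
  B → A L id: FIRST = { '*', 'id' }
  B → id B: FIRST = { 'id' }
  B → *: FIRST = { '*' }
  B → B A: FIRST = { '*', 'id' }
Productions for T:
  T → ε: FIRST = { ε }
  T → * x x: FIRST = { '*' }
Productions for L:
  L → * L A: FIRST = { '*' }
  L → * T: FIRST = { '*' }
A has only one production, so no FIRST/FIRST conflict is possible there.

Conflict for B: B → A L id and B → id B
  Overlap: { 'id' }
Conflict for B: B → A L id and B → *
  Overlap: { '*' }
Conflict for B: B → A L id and B → B A
  Overlap: { '*', 'id' }
Conflict for B: B → id B and B → B A
  Overlap: { 'id' }
Conflict for B: B → * and B → B A
  Overlap: { '*' }
Conflict for L: L → * L A and L → * T
  Overlap: { '*' }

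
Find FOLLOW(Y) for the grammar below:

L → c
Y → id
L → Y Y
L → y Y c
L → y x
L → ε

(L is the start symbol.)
To compute FOLLOW(Y), find every occurrence of Y on a right-hand side N → α Y β: add FIRST(β) \ {ε}, and if β is empty or nullable also add FOLLOW(N). Iterate to a fixed point.

In L → Y Y: Y is followed by Y, add FIRST(Y) \ {ε} = { 'id' }
In L → Y Y: Y is at the end, add FOLLOW(L)
In L → y Y c: Y is followed by c, add FIRST(c) \ {ε} = { 'c' }

The FOLLOW sets referred to above (computed the same way, to a fixed point):
  FOLLOW(L) = { $ }

Taking the union: FOLLOW(Y) = { $, 'c', 'id' }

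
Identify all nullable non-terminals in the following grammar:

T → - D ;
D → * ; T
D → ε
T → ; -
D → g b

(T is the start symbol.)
{ 'D' }

A non-terminal is nullable if it can derive ε (the empty string): either it has an ε-production, or it has a production whose right-hand side consists entirely of nullable non-terminals.

ε-productions: D → ε
So D is immediately nullable.
No further non-terminal can be added: every production for the remaining non-terminals contains a terminal or a non-nullable non-terminal.
Nullable = { 'D' }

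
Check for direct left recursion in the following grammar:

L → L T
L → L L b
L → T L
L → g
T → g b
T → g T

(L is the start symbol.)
Yes, L is left-recursive

Direct left recursion occurs when N → N α for some non-terminal N (the right-hand side begins with the left-hand side itself).

L → L T: LEFT RECURSIVE (starts with L)
L → L L b: LEFT RECURSIVE (starts with L)
L → T L: starts with T
L → g: starts with g
T → g b: starts with g
T → g T: starts with g

The grammar has direct left recursion on: L.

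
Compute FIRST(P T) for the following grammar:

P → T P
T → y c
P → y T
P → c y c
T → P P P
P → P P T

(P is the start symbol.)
FIRST sets of the non-terminals involved (from the grammar, by fixed-point iteration):
  FIRST(P) = { 'c', 'y' }

To compute FIRST(P T), process the symbols left to right:
Symbol P is a non-terminal. Add FIRST(P) \ {ε} = { 'c', 'y' }
P is not nullable (ε ∉ FIRST(P)), so stop here.
FIRST(P T) = { 'c', 'y' }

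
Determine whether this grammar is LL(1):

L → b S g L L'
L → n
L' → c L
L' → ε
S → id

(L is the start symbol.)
A grammar is LL(1) if for each non-terminal N with multiple productions, the predict sets of those productions are pairwise disjoint, where PREDICT(N → α) = (FIRST(α) \ {ε}) ∪ (FOLLOW(N) if α ⇒* ε).

Relevant sets:
  FOLLOW(L') = { $, 'c' }

For L:
  PREDICT(L → b S g L L') = { 'b' }
  PREDICT(L → n) = { 'n' }
For L':
  PREDICT(L' → c L) = { 'c' }
  PREDICT(L' → ε) = { $, 'c' }
S has a single production, so nothing to check there.

Conflict found: Predict set conflict for L': { 'c' }
The grammar is NOT LL(1).

Answer: No. Predict set conflict for L': { 'c' }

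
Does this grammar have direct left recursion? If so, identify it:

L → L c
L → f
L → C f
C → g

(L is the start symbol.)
Direct left recursion occurs when N → N α for some non-terminal N (the right-hand side begins with the left-hand side itself).

L → L c: LEFT RECURSIVE (starts with L)
L → f: starts with f
L → C f: starts with C
C → g: starts with g

The grammar has direct left recursion on: L.

Answer: Yes, L is left-recursive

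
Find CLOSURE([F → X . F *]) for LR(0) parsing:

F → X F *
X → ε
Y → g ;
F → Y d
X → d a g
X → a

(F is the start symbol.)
{ [F → . X F *], [F → . Y d], [F → X . F *], [X → . a], [X → . d a g], [X → .], [Y → . g ;] }

Start with: [F → X . F *]
  [F → X . F *] has the dot before F: add [F → . X F *], [F → . Y d]
  [F → . X F *] has the dot before X: add [X → .], [X → . d a g], [X → . a]
  [F → . Y d] has the dot before Y: add [Y → . g ;]
No further items can be added.

CLOSURE = { [F → . X F *], [F → . Y d], [F → X . F *], [X → . a], [X → . d a g], [X → .], [Y → . g ;] }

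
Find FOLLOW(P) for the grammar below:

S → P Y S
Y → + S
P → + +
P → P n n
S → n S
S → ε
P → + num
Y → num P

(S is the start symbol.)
To compute FOLLOW(P), find every occurrence of P on a right-hand side N → α P β: add FIRST(β) \ {ε}, and if β is empty or nullable also add FOLLOW(N). Iterate to a fixed point.

In S → P Y S: P is followed by Y S, add FIRST(Y S) \ {ε} = { '+', 'num' }
In P → P n n: P is followed by n n, add FIRST(n n) \ {ε} = { 'n' }
In Y → num P: P is at the end, add FOLLOW(Y)

The FOLLOW sets referred to above (computed the same way, to a fixed point):
  FOLLOW(Y) = { $, '+', 'n' }

Taking the union: FOLLOW(P) = { $, '+', 'n', 'num' }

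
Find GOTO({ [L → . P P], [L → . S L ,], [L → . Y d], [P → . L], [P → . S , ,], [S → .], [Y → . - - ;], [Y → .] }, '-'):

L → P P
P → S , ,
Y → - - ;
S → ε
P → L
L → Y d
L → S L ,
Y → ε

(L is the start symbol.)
GOTO(I, '-') = CLOSURE({ [A → αX.β] : [A → α.Xβ] ∈ I, X = '-' })

Items with dot before '-', with the dot advanced:
  [Y → . - - ;] → [Y → - . - ;]
Closure adds nothing (no advanced item has the dot before a non-terminal).

GOTO = { [Y → - . - ;] }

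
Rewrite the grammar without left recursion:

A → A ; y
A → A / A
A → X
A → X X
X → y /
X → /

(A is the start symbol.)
A → X A'
A → X X A'
A' → ; y A'
A' → / A A'
A' → ε
X → y /
X → /

A is directly left-recursive. The standard transformation for
  A → A α₁ | ... | A α_m | β₁ | ... | β_n
is
  A  → β₁ A' | ... | β_n A'
  A' → α₁ A' | ... | α_m A' | ε

A → X becomes A → X A'
A → X X becomes A → X X A'
A → A ; y becomes A' → ; y A'
A → A / A becomes A' → / A A'
Add A' → ε

Productions for other non-terminals are unchanged:
  X → y /
  X → /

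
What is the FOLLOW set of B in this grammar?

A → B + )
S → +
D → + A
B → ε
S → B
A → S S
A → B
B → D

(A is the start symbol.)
{ $, '+' }

To compute FOLLOW(B), find every occurrence of B on a right-hand side N → α B β: add FIRST(β) \ {ε}, and if β is empty or nullable also add FOLLOW(N). Iterate to a fixed point.

In A → B + ): B is followed by '+' ')', add FIRST('+' ')') \ {ε} = { '+' }
In S → B: B is at the end, add FOLLOW(S)
In A → B: B is at the end, add FOLLOW(A)

The FOLLOW sets referred to above (computed the same way, to a fixed point):
  FOLLOW(S) = { $, '+' }
  FOLLOW(A) = { $, '+' }

Taking the union: FOLLOW(B) = { $, '+' }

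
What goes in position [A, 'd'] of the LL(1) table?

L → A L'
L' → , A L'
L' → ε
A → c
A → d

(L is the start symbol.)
To find M[A, 'd'], we find productions for A where 'd' is in the predict set (PREDICT(N → α) = (FIRST(α) \ {ε}) ∪ (FOLLOW(N) if α ⇒* ε)).

A → c: PREDICT = { 'c' }
A → d: PREDICT = { 'd' }
  'd' is in predict set, so this production goes in M[A, 'd']

M[A, 'd'] = A → d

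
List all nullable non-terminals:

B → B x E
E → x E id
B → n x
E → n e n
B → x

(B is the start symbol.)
A non-terminal is nullable if it can derive ε (the empty string): either it has an ε-production, or it has a production whose right-hand side consists entirely of nullable non-terminals.

There are no ε-productions, so no non-terminal can derive ε.
No non-terminals are nullable.

Answer: None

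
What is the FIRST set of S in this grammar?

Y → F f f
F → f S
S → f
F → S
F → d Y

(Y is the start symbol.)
{ 'f' }

To compute FIRST(S), examine every production with S on the left-hand side, reading each right-hand side left to right until a non-nullable symbol is reached.

From S → f:
  - f is a terminal: add 'f' and stop

Collecting: FIRST(S) = { 'f' }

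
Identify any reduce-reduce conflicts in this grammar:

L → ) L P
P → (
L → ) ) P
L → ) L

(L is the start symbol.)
A reduce-reduce conflict occurs when an LR(0) state has two complete items [A → α .] and [B → β .] — both call for a reduction, and with no lookahead the parser cannot choose between them.

Augment with L' → L and build the canonical LR(0) collection (I0 = CLOSURE({[L' → . L]}), then GOTO on every symbol after a dot until no new states appear). It has 8 states:
  I0: { [L → . ) ) P], [L → . ) L P], [L → . ) L], [L' → . L] }  — shift
  I1: { [L → ) . ) P], [L → ) . L P], [L → ) . L], [L → . ) ) P], [L → . ) L P], [L → . ) L] }  — shift
  I2: { [L' → L .] }  — accept
  I3: { [L → ) ) . P], [L → ) . ) P], [L → ) . L P], [L → ) . L], [L → . ) ) P], [L → . ) L P], [L → . ) L], [P → . (] }  — shift
  I4: { [L → ) L . P], [L → ) L .], [P → . (] }  — shift, reduce
  I5: { [P → ( .] }  — reduce
  I6: { [L → ) L P .] }  — reduce
  I7: { [L → ) ) P .] }  — reduce

No state contains more than one complete item.

Answer: No reduce-reduce conflicts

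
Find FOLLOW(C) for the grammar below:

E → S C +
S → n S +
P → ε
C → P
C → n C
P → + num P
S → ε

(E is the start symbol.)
{ '+' }

To compute FOLLOW(C), find every occurrence of C on a right-hand side N → α C β: add FIRST(β) \ {ε}, and if β is empty or nullable also add FOLLOW(N). Iterate to a fixed point.

In E → S C +: C is followed by '+', add FIRST('+') \ {ε} = { '+' }
In C → n C: C is at the end; this adds FOLLOW(C) to itself — nothing new

Taking the union: FOLLOW(C) = { '+' }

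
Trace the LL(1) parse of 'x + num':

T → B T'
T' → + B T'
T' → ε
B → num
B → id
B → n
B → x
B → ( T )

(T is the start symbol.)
Stack is shown with the top on the left.

Stack     Input      Action
---------------------------
T $       x + num $  output T → B T'
B T' $    x + num $  output B → x
x T' $    x + num $  match 'x'
T' $      + num $    output T' → + B T'
+ B T' $  + num $    match '+'
B T' $    num $      output B → num
num T' $  num $      match 'num'
T' $      $          output T' → ε
$         $          accept

The string is accepted.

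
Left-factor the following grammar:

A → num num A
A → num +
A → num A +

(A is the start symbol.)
A → num A'
A' → num A
A' → +
A' → A +

Left-factoring transforms A → αβ₁ | αβ₂ into A → αA' and A' → β₁ | β₂
(α is the longest common prefix among the alternatives). Repeat until
no nonterminal has two alternatives with a common prefix.

Round 1: A has alternatives sharing prefix 'num'. Introduce A': A → num A'
  Add: A' → num A
  Add: A' → +
  Add: A' → A +

No remaining common prefixes — done.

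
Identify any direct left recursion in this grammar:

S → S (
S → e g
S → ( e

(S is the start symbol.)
Yes, S is left-recursive

S → S (: LEFT RECURSIVE (starts with S)
S → e g: starts with e
S → ( e: starts with '('

The grammar has direct left recursion on: S.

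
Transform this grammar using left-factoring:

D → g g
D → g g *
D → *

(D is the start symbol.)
D → g g D'
D' → ε
D' → *
D → *

Left-factoring transforms A → αβ₁ | αβ₂ into A → αA' and A' → β₁ | β₂
(α is the longest common prefix among the alternatives). Repeat until
no nonterminal has two alternatives with a common prefix.

Round 1: D has alternatives sharing prefix 'g g'. Introduce D': D → g g D'
  Add: D' → ε
  Add: D' → *

No remaining common prefixes — done.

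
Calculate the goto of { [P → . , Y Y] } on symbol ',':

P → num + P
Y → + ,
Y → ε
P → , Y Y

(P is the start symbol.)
GOTO(I, ',') = CLOSURE({ [A → αX.β] : [A → α.Xβ] ∈ I, X = ',' })

Items with dot before ',', with the dot advanced:
  [P → . , Y Y] → [P → , . Y Y]
Closure of the advanced items:
  [P → , . Y Y] has the dot before Y: add [Y → . + ,], [Y → .]

GOTO = { [P → , . Y Y], [Y → . + ,], [Y → .] }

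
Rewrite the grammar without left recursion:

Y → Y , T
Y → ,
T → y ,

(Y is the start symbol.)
Y → , Y'
Y' → , T Y'
Y' → ε
T → y ,

Y is directly left-recursive. The standard transformation for
  A → A α₁ | ... | A α_m | β₁ | ... | β_n
is
  A  → β₁ A' | ... | β_n A'
  A' → α₁ A' | ... | α_m A' | ε

Y → , becomes Y → , Y'
Y → Y , T becomes Y' → , T Y'
Add Y' → ε

Productions for other non-terminals are unchanged:
  T → y ,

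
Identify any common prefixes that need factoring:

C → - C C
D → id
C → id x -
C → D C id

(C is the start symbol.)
Left-factoring is needed when two productions for the same non-terminal
share a common prefix on the right-hand side.

Productions for C:
  C → - C C
  C → id x -
  C → D C id

No common prefixes found.

Answer: No, left-factoring is not needed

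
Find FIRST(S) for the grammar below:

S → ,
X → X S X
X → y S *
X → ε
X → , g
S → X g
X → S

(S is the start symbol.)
FIRST sets of the other non-terminals involved (by the same procedure, iterated to a fixed point):
  FIRST(X) = { ',', 'g', 'y', ε }

From S → ,:
  - ',' is a terminal: add ',' and stop
From S → X g:
  - X is a non-terminal: add FIRST(X) \ {ε} = { ',', 'g', 'y' }
    X is nullable, so continue to the next symbol
  - g is a terminal: add 'g' and stop

Collecting: FIRST(S) = { ',', 'g', 'y' }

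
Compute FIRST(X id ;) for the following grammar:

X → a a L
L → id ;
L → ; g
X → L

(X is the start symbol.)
{ ';', 'a', 'id' }

FIRST sets of the non-terminals involved (from the grammar, by fixed-point iteration):
  FIRST(X) = { ';', 'a', 'id' }

To compute FIRST(X id ;), process the symbols left to right:
Symbol X is a non-terminal. Add FIRST(X) \ {ε} = { ';', 'a', 'id' }
X is not nullable (ε ∉ FIRST(X)), so stop here.
FIRST(X id ;) = { ';', 'a', 'id' }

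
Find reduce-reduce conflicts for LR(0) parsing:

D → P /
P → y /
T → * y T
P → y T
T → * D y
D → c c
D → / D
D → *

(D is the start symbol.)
Augment with D' → D and build the canonical LR(0) collection (I0 = CLOSURE({[D' → . D]}), then GOTO on every symbol after a dot until no new states appear). It has 17 states:
  I0: { [D → . *], [D → . / D], [D → . P /], [D → . c c], [D' → . D], [P → . y /], [P → . y T] }  — shift
  I1: { [D → * .] }  — reduce
  I2: { [D → . *], [D → . / D], [D → . P /], [D → . c c], [D → / . D], [P → . y /], [P → . y T] }  — shift
  I3: { [D' → D .] }  — accept
  I4: { [D → P . /] }  — shift
  I5: { [D → c . c] }  — shift
  I6: { [P → y . /], [P → y . T], [T → . * D y], [T → . * y T] }  — shift
  I7: { [D → . *], [D → . / D], [D → . P /], [D → . c c], [P → . y /], [P → . y T], [T → * . D y], [T → * . y T] }  — shift
  I8: { [P → y / .] }  — reduce
  I9: { [P → y T .] }  — reduce
  I10: { [T → * D . y] }  — shift
  I11: { [P → y . /], [P → y . T], [T → * y . T], [T → . * D y], [T → . * y T] }  — shift
  I12: { [P → y T .], [T → * y T .] }  — 2 reduces
  I13: { [T → * D y .] }  — reduce
  I14: { [D → c c .] }  — reduce
  I15: { [D → P / .] }  — reduce
  I16: { [D → / D .] }  — reduce

I12 contains complete items [P → y T .], [T → * y T .] — reduce-reduce conflict.

Answer: Yes — I12: [P → y T .] vs [T → * y T .]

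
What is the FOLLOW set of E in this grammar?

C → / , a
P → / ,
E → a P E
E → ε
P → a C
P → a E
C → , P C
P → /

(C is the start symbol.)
{ ',', '/', 'a' }

In E → a P E: E is at the end; this adds FOLLOW(E) to itself — nothing new
In P → a E: E is at the end, add FOLLOW(P)

The FOLLOW sets referred to above (computed the same way, to a fixed point):
  FOLLOW(P) = { ',', '/', 'a' }

Taking the union: FOLLOW(E) = { ',', '/', 'a' }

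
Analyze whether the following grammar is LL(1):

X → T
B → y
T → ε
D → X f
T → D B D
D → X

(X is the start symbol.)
A grammar is LL(1) if for each non-terminal N with multiple productions, the predict sets of those productions are pairwise disjoint, where PREDICT(N → α) = (FIRST(α) \ {ε}) ∪ (FOLLOW(N) if α ⇒* ε).

Relevant sets:
  FIRST(D) = { 'f', 'y', ε }
  FIRST(B) = { 'y' }
  FIRST(X) = { 'f', 'y', ε }
  FOLLOW(T) = { $, 'f', 'y' }
  FOLLOW(D) = { $, 'f', 'y' }

For T:
  PREDICT(T → ε) = { $, 'f', 'y' }
  PREDICT(T → D B D) = { 'f', 'y' }
For D:
  PREDICT(D → X f) = { 'f', 'y' }
  PREDICT(D → X) = { $, 'f', 'y' }
X, B have a single production, so nothing to check there.

Conflict found: Predict set conflict for T: { 'f', 'y' }
The grammar is NOT LL(1).

Answer: No. Predict set conflict for T: { 'f', 'y' }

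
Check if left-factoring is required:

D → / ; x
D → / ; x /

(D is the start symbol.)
Yes, D has productions with common prefix '/ ; x'

Left-factoring is needed when two productions for the same non-terminal
share a common prefix on the right-hand side.

Productions for D:
  D → / ; x
  D → / ; x /

Found common prefix '/ ; x' in productions for D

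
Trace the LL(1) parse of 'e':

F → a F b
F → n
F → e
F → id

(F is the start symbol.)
LL(1) parsing maintains a stack (initially the start symbol over $) and the input. At each step: if the stack top is a terminal, match it against the current input token; if it is a non-terminal N, replace it with the RHS of M[N, lookahead] (the unique production whose predict set contains the lookahead).

Stack is shown with the top on the left.

Stack  Input  Action
--------------------
F $    e $    output F → e
e $    e $    match 'e'
$      $      accept

The string is accepted.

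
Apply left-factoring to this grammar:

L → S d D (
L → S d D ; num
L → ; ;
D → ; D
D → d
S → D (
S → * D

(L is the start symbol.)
L → S d D L'
L' → (
L' → ; num
L → ; ;
D → ; D
D → d
S → D (
S → * D

Left-factoring transforms A → αβ₁ | αβ₂ into A → αA' and A' → β₁ | β₂
(α is the longest common prefix among the alternatives). Repeat until
no nonterminal has two alternatives with a common prefix.

Round 1: L has alternatives sharing prefix 'S d D'. Introduce L': L → S d D L'
  Add: L' → (
  Add: L' → ; num

No remaining common prefixes — done.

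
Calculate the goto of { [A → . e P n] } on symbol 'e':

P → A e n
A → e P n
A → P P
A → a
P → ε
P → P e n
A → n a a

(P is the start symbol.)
GOTO(I, 'e') = CLOSURE({ [A → αX.β] : [A → α.Xβ] ∈ I, X = 'e' })

Items with dot before 'e', with the dot advanced:
  [A → . e P n] → [A → e . P n]
Closure of the advanced items:
  [A → e . P n] has the dot before P: add [P → . A e n], [P → .], [P → . P e n]
  [P → . A e n] has the dot before A: add [A → . e P n], [A → . P P], [A → . a], [A → . n a a]

GOTO = { [A → . P P], [A → . a], [A → . e P n], [A → . n a a], [A → e . P n], [P → . A e n], [P → . P e n], [P → .] }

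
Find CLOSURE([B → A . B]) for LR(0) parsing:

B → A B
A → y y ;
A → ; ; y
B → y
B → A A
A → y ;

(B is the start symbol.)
{ [A → . ; ; y], [A → . y ;], [A → . y y ;], [B → . A A], [B → . A B], [B → . y], [B → A . B] }

Start with: [B → A . B]
  [B → A . B] has the dot before B: add [B → . A B], [B → . y], [B → . A A]
  [B → . A B] has the dot before A: add [A → . y y ;], [A → . ; ; y], [A → . y ;]
No further items can be added.

CLOSURE = { [A → . ; ; y], [A → . y ;], [A → . y y ;], [B → . A A], [B → . A B], [B → . y], [B → A . B] }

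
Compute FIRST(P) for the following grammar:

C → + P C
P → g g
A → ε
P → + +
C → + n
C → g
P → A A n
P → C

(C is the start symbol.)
{ '+', 'g', 'n' }

To compute FIRST(P), examine every production with P on the left-hand side, reading each right-hand side left to right until a non-nullable symbol is reached.

FIRST sets of the other non-terminals involved (by the same procedure, iterated to a fixed point):
  FIRST(A) = { ε }
  FIRST(C) = { '+', 'g' }

From P → g g:
  - g is a terminal: add 'g' and stop
From P → + +:
  - '+' is a terminal: add '+' and stop
From P → A A n:
  - A is a non-terminal: add FIRST(A) \ {ε} = { }
    A is nullable, so continue to the next symbol
  - A is a non-terminal: add FIRST(A) \ {ε} = { }
    A is nullable, so continue to the next symbol
  - n is a terminal: add 'n' and stop
From P → C:
  - C is a non-terminal: add FIRST(C) \ {ε} = { '+', 'g' }
    C is not nullable, so stop

Collecting: FIRST(P) = { '+', 'g', 'n' }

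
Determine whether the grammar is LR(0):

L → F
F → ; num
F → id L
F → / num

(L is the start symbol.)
Yes, the grammar is LR(0)

Augment with L' → L and build the canonical LR(0) collection (I0 = CLOSURE({[L' → . L]}), then GOTO on every symbol after a dot until no new states appear). It has 9 states:
  I0: { [F → . / num], [F → . ; num], [F → . id L], [L → . F], [L' → . L] }  — shift
  I1: { [F → / . num] }  — shift
  I2: { [F → ; . num] }  — shift
  I3: { [L → F .] }  — reduce
  I4: { [L' → L .] }  — accept
  I5: { [F → . / num], [F → . ; num], [F → . id L], [F → id . L], [L → . F] }  — shift
  I6: { [F → id L .] }  — reduce
  I7: { [F → ; num .] }  — reduce
  I8: { [F → / num .] }  — reduce

Every state is either a pure shift/goto state or contains exactly one complete item and nothing to shift — no conflicts. The grammar is LR(0).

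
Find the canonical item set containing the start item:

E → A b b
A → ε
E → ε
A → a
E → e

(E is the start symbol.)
{ [A → . a], [A → .], [E → . A b b], [E → . e], [E → .], [E' → . E] }

First, augment the grammar with E' → E
I₀ = CLOSURE({ [E' → . E] }):
  [E' → . E] has the dot before E: add [E → . A b b], [E → .], [E → . e]
  [E → . A b b] has the dot before A: add [A → .], [A → . a]
No further items can be added.

I₀ = { [A → . a], [A → .], [E → . A b b], [E → . e], [E → .], [E' → . E] }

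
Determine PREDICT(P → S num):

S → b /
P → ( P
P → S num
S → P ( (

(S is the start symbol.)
PREDICT(P → S num) = (FIRST(RHS) \ {ε}) ∪ (FOLLOW(P) if ε ∈ FIRST(RHS), i.e. RHS ⇒* ε)
FIRST(S) = { '(', 'b' }
FIRST(S num) = { '(', 'b' }
ε ∉ FIRST(S num), so FOLLOW(P) is not added.
PREDICT(P → S num) = { '(', 'b' }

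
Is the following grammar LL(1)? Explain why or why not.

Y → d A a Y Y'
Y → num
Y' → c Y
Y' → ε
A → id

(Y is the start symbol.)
No. Predict set conflict for Y': { 'c' }

A grammar is LL(1) if for each non-terminal N with multiple productions, the predict sets of those productions are pairwise disjoint, where PREDICT(N → α) = (FIRST(α) \ {ε}) ∪ (FOLLOW(N) if α ⇒* ε).

Relevant sets:
  FOLLOW(Y') = { $, 'c' }

For Y:
  PREDICT(Y → d A a Y Y') = { 'd' }
  PREDICT(Y → num) = { 'num' }
For Y':
  PREDICT(Y' → c Y) = { 'c' }
  PREDICT(Y' → ε) = { $, 'c' }
A has a single production, so nothing to check there.

Conflict found: Predict set conflict for Y': { 'c' }
The grammar is NOT LL(1).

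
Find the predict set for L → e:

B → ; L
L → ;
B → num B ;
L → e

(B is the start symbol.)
PREDICT(L → e) = (FIRST(RHS) \ {ε}) ∪ (FOLLOW(L) if ε ∈ FIRST(RHS), i.e. RHS ⇒* ε)
FIRST(e) = { 'e' }
ε ∉ FIRST(e), so FOLLOW(L) is not added.
PREDICT(L → e) = { 'e' }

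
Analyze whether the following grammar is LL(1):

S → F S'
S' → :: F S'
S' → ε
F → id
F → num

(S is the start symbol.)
Relevant sets:
  FOLLOW(S') = { $ }

For S':
  PREDICT(S' → :: F S') = { '::' }
  PREDICT(S' → ε) = { $ }
For F:
  PREDICT(F → id) = { 'id' }
  PREDICT(F → num) = { 'num' }
S has a single production, so nothing to check there.

All predict sets are disjoint. The grammar IS LL(1).

Answer: Yes, the grammar is LL(1).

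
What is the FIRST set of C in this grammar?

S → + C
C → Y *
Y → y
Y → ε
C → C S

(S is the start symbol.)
{ '*', 'y' }

To compute FIRST(C), examine every production with C on the left-hand side, reading each right-hand side left to right until a non-nullable symbol is reached.

FIRST sets of the other non-terminals involved (by the same procedure, iterated to a fixed point):
  FIRST(Y) = { 'y', ε }

From C → Y *:
  - Y is a non-terminal: add FIRST(Y) \ {ε} = { 'y' }
    Y is nullable, so continue to the next symbol
  - '*' is a terminal: add '*' and stop
From C → C S:
  - C is the symbol being defined: contributes nothing new
    C is not nullable, so stop

Collecting: FIRST(C) = { '*', 'y' }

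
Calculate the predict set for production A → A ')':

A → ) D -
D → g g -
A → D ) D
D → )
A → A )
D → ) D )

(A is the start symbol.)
PREDICT(A → A ')') = (FIRST(RHS) \ {ε}) ∪ (FOLLOW(A) if ε ∈ FIRST(RHS), i.e. RHS ⇒* ε)
FIRST(A) = { ')', 'g' }
FIRST(A ')') = { ')', 'g' }
ε ∉ FIRST(A ')'), so FOLLOW(A) is not added.
PREDICT(A → A ')') = { ')', 'g' }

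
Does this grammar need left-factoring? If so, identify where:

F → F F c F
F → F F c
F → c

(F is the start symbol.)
Left-factoring is needed when two productions for the same non-terminal
share a common prefix on the right-hand side.

Productions for F:
  F → F F c F
  F → F F c
  F → c

Found common prefix 'F F c' in productions for F

Answer: Yes, F has productions with common prefix 'F F c'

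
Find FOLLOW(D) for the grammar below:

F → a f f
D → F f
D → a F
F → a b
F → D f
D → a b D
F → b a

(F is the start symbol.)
{ 'f' }

To compute FOLLOW(D), find every occurrence of D on a right-hand side N → α D β: add FIRST(β) \ {ε}, and if β is empty or nullable also add FOLLOW(N). Iterate to a fixed point.

In F → D f: D is followed by f, add FIRST(f) \ {ε} = { 'f' }
In D → a b D: D is at the end; this adds FOLLOW(D) to itself — nothing new

Taking the union: FOLLOW(D) = { 'f' }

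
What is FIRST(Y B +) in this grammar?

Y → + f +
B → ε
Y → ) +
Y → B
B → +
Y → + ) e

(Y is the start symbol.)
FIRST sets of the non-terminals involved (from the grammar, by fixed-point iteration):
  FIRST(Y) = { ')', '+', ε }
  FIRST(B) = { '+', ε }

To compute FIRST(Y B +), process the symbols left to right:
Symbol Y is a non-terminal. Add FIRST(Y) \ {ε} = { ')', '+' }
Y is nullable (ε ∈ FIRST(Y)), continue to the next symbol.
Symbol B is a non-terminal. Add FIRST(B) \ {ε} = { '+' }
B is nullable (ε ∈ FIRST(B)), continue to the next symbol.
Symbol + is a terminal. Add '+' and stop.
FIRST(Y B +) = { ')', '+' }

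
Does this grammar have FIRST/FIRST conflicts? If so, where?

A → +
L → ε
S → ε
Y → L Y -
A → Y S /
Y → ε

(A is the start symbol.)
FIRST sets of the non-terminals at (or reachable through a nullable prefix from) the front of some alternative:
  FIRST(Y) = { '-', ε }
  FIRST(S) = { ε }
  FIRST(L) = { ε }

Productions for A:
  A → +: FIRST = { '+' }
  A → Y S /: FIRST = { '-', '/' }
Productions for Y:
  Y → L Y -: FIRST = { '-' }
  Y → ε: FIRST = { ε }
L, S have only one production, so no FIRST/FIRST conflict is possible there.

All alternatives of each non-terminal have pairwise disjoint FIRST sets.

Answer: No FIRST/FIRST conflicts.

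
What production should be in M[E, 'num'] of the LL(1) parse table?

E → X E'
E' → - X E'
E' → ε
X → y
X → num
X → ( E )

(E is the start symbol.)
E → X E'

To find M[E, 'num'], we find productions for E where 'num' is in the predict set (PREDICT(N → α) = (FIRST(α) \ {ε}) ∪ (FOLLOW(N) if α ⇒* ε)).

Relevant sets:
  FIRST(X) = { '(', 'num', 'y' }

E → X E': PREDICT = { '(', 'num', 'y' }
  'num' is in predict set, so this production goes in M[E, 'num']

M[E, 'num'] = E → X E'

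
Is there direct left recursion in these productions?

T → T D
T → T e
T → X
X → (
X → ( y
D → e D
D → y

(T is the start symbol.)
T → T D: LEFT RECURSIVE (starts with T)
T → T e: LEFT RECURSIVE (starts with T)
T → X: starts with X
X → (: starts with '('
X → ( y: starts with '('
D → e D: starts with e
D → y: starts with y

The grammar has direct left recursion on: T.

Answer: Yes, T is left-recursive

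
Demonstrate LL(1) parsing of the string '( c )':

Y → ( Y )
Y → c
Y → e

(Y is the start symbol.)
LL(1) parsing maintains a stack (initially the start symbol over $) and the input. At each step: if the stack top is a terminal, match it against the current input token; if it is a non-terminal N, replace it with the RHS of M[N, lookahead] (the unique production whose predict set contains the lookahead).

Stack is shown with the top on the left.

Stack    Input    Action
------------------------
Y $      ( c ) $  output Y → ( Y )
( Y ) $  ( c ) $  match '('
Y ) $    c ) $    output Y → c
c ) $    c ) $    match 'c'
) $      ) $      match ')'
$        $        accept

The string is accepted.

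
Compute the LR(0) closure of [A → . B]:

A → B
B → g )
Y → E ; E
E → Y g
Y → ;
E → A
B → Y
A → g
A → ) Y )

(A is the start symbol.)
Start with: [A → . B]
  [A → . B] has the dot before B: add [B → . g )], [B → . Y]
  [B → . Y] has the dot before Y: add [Y → . E ; E], [Y → . ;]
  [Y → . E ; E] has the dot before E: add [E → . Y g], [E → . A]
  [E → . A] has the dot before A: add [A → . g], [A → . ) Y )]
No further items can be added.

CLOSURE = { [A → . ) Y )], [A → . B], [A → . g], [B → . Y], [B → . g )], [E → . A], [E → . Y g], [Y → . ;], [Y → . E ; E] }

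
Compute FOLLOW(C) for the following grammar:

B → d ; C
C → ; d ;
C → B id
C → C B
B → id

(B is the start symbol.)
To compute FOLLOW(C), find every occurrence of C on a right-hand side N → α C β: add FIRST(β) \ {ε}, and if β is empty or nullable also add FOLLOW(N). Iterate to a fixed point.

In B → d ; C: C is at the end, add FOLLOW(B)
In C → C B: C is followed by B, add FIRST(B) \ {ε} = { 'd', 'id' }

The FOLLOW sets referred to above (computed the same way, to a fixed point):
  FOLLOW(B) = { $, 'd', 'id' }

Taking the union: FOLLOW(C) = { $, 'd', 'id' }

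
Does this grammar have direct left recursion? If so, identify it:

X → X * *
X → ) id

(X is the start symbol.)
X → X * *: LEFT RECURSIVE (starts with X)
X → ) id: starts with ')'

The grammar has direct left recursion on: X.

Answer: Yes, X is left-recursive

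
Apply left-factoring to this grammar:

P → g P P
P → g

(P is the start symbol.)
Left-factoring transforms A → αβ₁ | αβ₂ into A → αA' and A' → β₁ | β₂
(α is the longest common prefix among the alternatives). Repeat until
no nonterminal has two alternatives with a common prefix.

Round 1: P has alternatives sharing prefix 'g'. Introduce P': P → g P'
  Add: P' → P P
  Add: P' → ε

No remaining common prefixes — done.

Resulting grammar:
P → g P'
P' → P P
P' → ε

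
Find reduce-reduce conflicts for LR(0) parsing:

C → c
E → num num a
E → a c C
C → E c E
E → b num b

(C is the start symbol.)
No reduce-reduce conflicts

A reduce-reduce conflict occurs when an LR(0) state has two complete items [A → α .] and [B → β .] — both call for a reduction, and with no lookahead the parser cannot choose between them.

Augment with C' → C and build the canonical LR(0) collection (I0 = CLOSURE({[C' → . C]}), then GOTO on every symbol after a dot until no new states appear). It has 15 states:
  I0: { [C → . E c E], [C → . c], [C' → . C], [E → . a c C], [E → . b num b], [E → . num num a] }  — shift
  I1: { [C' → C .] }  — accept
  I2: { [C → E . c E] }  — shift
  I3: { [E → a . c C] }  — shift
  I4: { [E → b . num b] }  — shift
  I5: { [C → c .] }  — reduce
  I6: { [E → num . num a] }  — shift
  I7: { [E → num num . a] }  — shift
  I8: { [E → num num a .] }  — reduce
  I9: { [E → b num . b] }  — shift
  I10: { [E → b num b .] }  — reduce
  I11: { [C → . E c E], [C → . c], [E → . a c C], [E → . b num b], [E → . num num a], [E → a c . C] }  — shift
  I12: { [E → a c C .] }  — reduce
  I13: { [C → E c . E], [E → . a c C], [E → . b num b], [E → . num num a] }  — shift
  I14: { [C → E c E .] }  — reduce

No state contains more than one complete item.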